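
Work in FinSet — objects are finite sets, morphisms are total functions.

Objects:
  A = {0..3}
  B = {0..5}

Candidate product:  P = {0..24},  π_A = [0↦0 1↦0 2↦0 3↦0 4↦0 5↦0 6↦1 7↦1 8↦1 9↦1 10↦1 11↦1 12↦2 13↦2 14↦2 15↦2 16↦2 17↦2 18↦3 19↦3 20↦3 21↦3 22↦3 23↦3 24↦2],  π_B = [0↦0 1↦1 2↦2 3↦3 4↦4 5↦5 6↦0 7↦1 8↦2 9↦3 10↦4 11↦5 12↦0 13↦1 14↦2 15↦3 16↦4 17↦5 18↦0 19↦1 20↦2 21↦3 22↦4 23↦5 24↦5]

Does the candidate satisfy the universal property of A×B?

|A|·|B| = 4·6 = 24;  |P| = 25
  → cardinalities differ; no bijection possible.

Answer: NOT A VALID PRODUCT — |P|=25 ≠ |A|·|B|=24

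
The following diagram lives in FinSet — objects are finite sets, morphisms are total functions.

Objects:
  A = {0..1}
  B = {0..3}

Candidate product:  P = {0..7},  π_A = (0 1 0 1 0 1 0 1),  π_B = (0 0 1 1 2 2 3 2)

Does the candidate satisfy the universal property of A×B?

|A|·|B| = 2·4 = 8;  |P| = 8
Check the pairing map k ↦ (π_A(k), π_B(k)):
  0 ↦ (0,0)
  1 ↦ (1,0)
  2 ↦ (0,1)
  3 ↦ (1,1)
  4 ↦ (0,2)
  5 ↦ (1,2)
  6 ↦ (0,3)
  7 ↦ (1,2)  ✗ repeats pair of k=5
distinct pairs in image: 7 / 8 needed
  → (1,2) hit at k=5 and k=7

Answer: NOT A VALID PRODUCT — duplicate pair at indices 5,7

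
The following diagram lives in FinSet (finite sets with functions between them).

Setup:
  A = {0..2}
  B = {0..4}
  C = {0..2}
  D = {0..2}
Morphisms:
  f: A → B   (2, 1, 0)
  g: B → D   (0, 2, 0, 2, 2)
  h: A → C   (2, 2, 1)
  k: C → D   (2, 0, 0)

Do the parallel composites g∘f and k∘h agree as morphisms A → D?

Answer: DOES NOT COMMUTE

Derivation:
Along f;g (path 1):
  0 f→2 g→0
  1 f→1 g→2
  2 f→0 g→0
  composite₁ = (0, 2, 0)
Along h;k (path 2):
  0 h→2 k→0
  1 h→2 k→0
  2 h→1 k→0
  composite₂ = (0, 0, 0)
Equal? distinct morphisms ✗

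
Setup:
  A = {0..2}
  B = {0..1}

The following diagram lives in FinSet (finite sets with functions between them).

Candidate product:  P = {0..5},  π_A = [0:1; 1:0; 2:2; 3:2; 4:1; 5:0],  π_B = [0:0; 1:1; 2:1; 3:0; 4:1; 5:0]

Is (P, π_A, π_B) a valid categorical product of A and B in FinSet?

|A|·|B| = 3·2 = 6;  |P| = 6
Check the pairing map k ↦ (π_A(k), π_B(k)):
  0 : (1,0)
  1 : (0,1)
  2 : (2,1)
  3 : (2,0)
  4 : (1,1)
  5 : (0,0)
distinct pairs in image: 6 / 6 needed
  → bijection onto A×B; projections well-typed.

Answer: VALID PRODUCT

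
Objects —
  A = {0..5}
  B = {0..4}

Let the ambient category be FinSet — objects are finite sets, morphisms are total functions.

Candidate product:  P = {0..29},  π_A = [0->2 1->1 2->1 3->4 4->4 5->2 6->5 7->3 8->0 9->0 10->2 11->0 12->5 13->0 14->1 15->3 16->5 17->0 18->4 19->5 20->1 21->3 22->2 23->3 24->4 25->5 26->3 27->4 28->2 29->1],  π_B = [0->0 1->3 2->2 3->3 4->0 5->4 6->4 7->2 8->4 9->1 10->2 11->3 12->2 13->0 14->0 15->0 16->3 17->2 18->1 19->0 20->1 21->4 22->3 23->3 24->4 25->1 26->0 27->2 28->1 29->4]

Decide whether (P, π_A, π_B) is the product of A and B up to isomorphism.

Answer: NOT A VALID PRODUCT — duplicate pair at indices 26,15

Derivation:
|A|·|B| = 6·5 = 30;  |P| = 30
Check the pairing map k ↦ (π_A(k), π_B(k)):
  0 -> (2,0)
  1 -> (1,3)
  2 -> (1,2)
  3 -> (4,3)
  4 -> (4,0)
  5 -> (2,4)
  6 -> (5,4)
  7 -> (3,2)
  8 -> (0,4)
  9 -> (0,1)
  10 -> (2,2)
  11 -> (0,3)
  12 -> (5,2)
  13 -> (0,0)
  14 -> (1,0)
  15 -> (3,0)
  16 -> (5,3)
  17 -> (0,2)
  18 -> (4,1)
  19 -> (5,0)
  20 -> (1,1)
  21 -> (3,4)
  22 -> (2,3)
  23 -> (3,3)
  24 -> (4,4)
  25 -> (5,1)
  26 -> (3,0)  ✗ repeats pair of k=15
  27 -> (4,2)
  28 -> (2,1)
  29 -> (1,4)
distinct pairs in image: 29 / 30 needed
  → (3,0) hit at k=15 and k=26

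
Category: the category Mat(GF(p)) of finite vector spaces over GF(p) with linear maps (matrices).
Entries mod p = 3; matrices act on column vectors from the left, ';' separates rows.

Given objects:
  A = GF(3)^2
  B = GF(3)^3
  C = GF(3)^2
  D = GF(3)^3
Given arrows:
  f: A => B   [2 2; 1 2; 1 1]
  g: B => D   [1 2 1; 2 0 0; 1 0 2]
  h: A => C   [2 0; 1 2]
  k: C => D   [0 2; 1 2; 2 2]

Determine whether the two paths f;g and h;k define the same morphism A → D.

Answer: DOES NOT COMMUTE

Derivation:
Along f;g (path 1):
  e0=⟨1,0⟩ f=>⟨2,1,1⟩ g=>⟨2,1,1⟩
  e1=⟨0,1⟩ f=>⟨2,2,1⟩ g=>⟨1,1,1⟩
  ⟦path⟧₁ = [2 1; 1 1; 1 1]
Along h;k (path 2):
  e0=⟨1,0⟩ h=>⟨2,1⟩ k=>⟨2,1,0⟩
  e1=⟨0,1⟩ h=>⟨0,2⟩ k=>⟨1,1,1⟩
  ⟦path⟧₂ = [2 1; 1 1; 0 1]
Equal? differ; not commutative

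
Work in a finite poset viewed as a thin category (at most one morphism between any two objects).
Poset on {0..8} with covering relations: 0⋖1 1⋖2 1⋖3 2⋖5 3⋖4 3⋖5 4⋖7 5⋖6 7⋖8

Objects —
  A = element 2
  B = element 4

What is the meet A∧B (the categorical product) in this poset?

Answer: A∧B = 1

Trace:
Common predecessors of 2,4: {0,1}
  0 ⊑ 1
  1 ⊑ 1
glb = 1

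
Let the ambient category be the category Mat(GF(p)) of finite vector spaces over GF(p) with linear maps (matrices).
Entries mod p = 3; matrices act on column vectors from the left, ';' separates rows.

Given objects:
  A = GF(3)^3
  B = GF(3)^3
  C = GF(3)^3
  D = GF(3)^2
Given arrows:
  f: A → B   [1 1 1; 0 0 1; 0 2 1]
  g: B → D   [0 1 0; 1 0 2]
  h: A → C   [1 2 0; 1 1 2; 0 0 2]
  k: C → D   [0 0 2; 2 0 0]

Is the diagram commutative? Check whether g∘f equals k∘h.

Along f;g (path 1):
  e0=⟨1,0,0⟩ f→⟨1,0,0⟩ g→⟨0,1⟩
  e1=⟨0,1,0⟩ f→⟨1,0,2⟩ g→⟨0,2⟩
  e2=⟨0,0,1⟩ f→⟨1,1,1⟩ g→⟨1,0⟩
  composite₁ = [0 0 1; 1 2 0]
Along h;k (path 2):
  e0=⟨1,0,0⟩ h→⟨1,1,0⟩ k→⟨0,2⟩
  e1=⟨0,1,0⟩ h→⟨2,1,0⟩ k→⟨0,1⟩
  e2=⟨0,0,1⟩ h→⟨0,2,2⟩ k→⟨1,0⟩
  composite₂ = [0 0 1; 2 1 0]
Equal? NO — does not commute

Answer: DOES NOT COMMUTE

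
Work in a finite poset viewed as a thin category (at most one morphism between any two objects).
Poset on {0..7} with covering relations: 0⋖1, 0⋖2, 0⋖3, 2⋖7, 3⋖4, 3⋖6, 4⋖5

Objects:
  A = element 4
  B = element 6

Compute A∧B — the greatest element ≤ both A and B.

Answer: A∧B = 3

Work:
Lower bounds of A=4 and B=6: {0,3}
  0 ≤ 3
  3 ≤ 3
glb = 3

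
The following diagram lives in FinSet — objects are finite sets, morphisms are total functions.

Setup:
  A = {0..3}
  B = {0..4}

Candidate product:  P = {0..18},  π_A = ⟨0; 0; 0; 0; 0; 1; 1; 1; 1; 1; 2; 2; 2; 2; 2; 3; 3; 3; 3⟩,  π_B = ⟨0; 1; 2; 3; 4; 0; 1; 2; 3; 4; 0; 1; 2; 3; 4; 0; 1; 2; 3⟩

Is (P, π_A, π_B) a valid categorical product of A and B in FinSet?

|A|·|B| = 4·5 = 20;  |P| = 19
  → cardinalities differ; no bijection possible.

Answer: NOT A VALID PRODUCT — |P|=19 ≠ |A|·|B|=20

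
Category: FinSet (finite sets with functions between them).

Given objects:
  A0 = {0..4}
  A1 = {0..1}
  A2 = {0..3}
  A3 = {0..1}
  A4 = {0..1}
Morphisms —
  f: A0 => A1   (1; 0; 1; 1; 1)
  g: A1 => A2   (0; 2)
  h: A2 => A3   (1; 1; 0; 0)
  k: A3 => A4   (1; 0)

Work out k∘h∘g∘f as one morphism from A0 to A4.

Answer: (1; 0; 1; 1; 1)

Trace:
  0 f=>1 g=>2 h=>0 k=>1
  1 f=>0 g=>0 h=>1 k=>0
  2 f=>1 g=>2 h=>0 k=>1
  3 f=>1 g=>2 h=>0 k=>1
  4 f=>1 g=>2 h=>0 k=>1
⟦path⟧: (1; 0; 1; 1; 1)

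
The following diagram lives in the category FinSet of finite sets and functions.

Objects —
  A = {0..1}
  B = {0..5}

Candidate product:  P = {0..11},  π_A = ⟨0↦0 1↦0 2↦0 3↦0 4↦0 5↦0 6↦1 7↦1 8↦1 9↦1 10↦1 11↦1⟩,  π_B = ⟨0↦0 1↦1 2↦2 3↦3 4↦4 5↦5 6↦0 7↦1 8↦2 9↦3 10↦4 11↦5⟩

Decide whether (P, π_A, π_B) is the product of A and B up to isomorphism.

Answer: VALID PRODUCT

Derivation:
|A|·|B| = 2·6 = 12;  |P| = 12
Check the pairing map k ↦ (π_A(k), π_B(k)):
  0 ↦ (0,0)
  1 ↦ (0,1)
  2 ↦ (0,2)
  3 ↦ (0,3)
  4 ↦ (0,4)
  5 ↦ (0,5)
  6 ↦ (1,0)
  7 ↦ (1,1)
  8 ↦ (1,2)
  9 ↦ (1,3)
  10 ↦ (1,4)
  11 ↦ (1,5)
distinct pairs in image: 12 / 12 needed
  → bijection onto A×B; projections well-typed.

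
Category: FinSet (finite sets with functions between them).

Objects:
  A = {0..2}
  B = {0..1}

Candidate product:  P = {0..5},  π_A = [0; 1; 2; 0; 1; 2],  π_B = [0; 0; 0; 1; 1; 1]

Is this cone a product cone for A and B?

Answer: VALID PRODUCT

Work:
|A|·|B| = 3·2 = 6;  |P| = 6
Check the pairing map k ↦ (π_A(k), π_B(k)):
  0 : (0,0)
  1 : (1,0)
  2 : (2,0)
  3 : (0,1)
  4 : (1,1)
  5 : (2,1)
distinct pairs in image: 6 / 6 needed
  → bijection onto A×B; projections well-typed.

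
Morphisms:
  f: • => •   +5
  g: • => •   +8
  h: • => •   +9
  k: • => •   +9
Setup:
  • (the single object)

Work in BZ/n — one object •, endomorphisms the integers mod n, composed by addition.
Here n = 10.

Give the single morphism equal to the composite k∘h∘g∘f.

  0 +5≡5 +8≡3 +9≡2 +9≡1  (mod 10)
result: +1

Answer: +1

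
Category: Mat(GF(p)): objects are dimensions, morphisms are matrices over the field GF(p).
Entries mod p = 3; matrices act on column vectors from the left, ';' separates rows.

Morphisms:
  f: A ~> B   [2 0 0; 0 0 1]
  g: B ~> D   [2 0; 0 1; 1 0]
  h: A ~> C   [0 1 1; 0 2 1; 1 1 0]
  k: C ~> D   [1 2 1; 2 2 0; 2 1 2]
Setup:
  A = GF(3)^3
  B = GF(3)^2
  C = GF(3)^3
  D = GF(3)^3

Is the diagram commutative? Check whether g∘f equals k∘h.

Answer: COMMUTES

Trace:
Along f;g (path 1):
  e0=[1,0,0] f~>[2,0] g~>[1,0,2]
  e1=[0,1,0] f~>[0,0] g~>[0,0,0]
  e2=[0,0,1] f~>[0,1] g~>[0,1,0]
  result₁ = [1 0 0; 0 0 1; 2 0 0]
Along h;k (path 2):
  e0=[1,0,0] h~>[0,0,1] k~>[1,0,2]
  e1=[0,1,0] h~>[1,2,1] k~>[0,0,0]
  e2=[0,0,1] h~>[1,1,0] k~>[0,1,0]
  result₂ = [1 0 0; 0 0 1; 2 0 0]
Equal? YES — commutes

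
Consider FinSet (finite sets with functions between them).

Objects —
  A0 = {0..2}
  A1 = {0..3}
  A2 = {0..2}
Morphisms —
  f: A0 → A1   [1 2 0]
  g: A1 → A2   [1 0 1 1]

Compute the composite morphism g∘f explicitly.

  0 f→1 g→0
  1 f→2 g→1
  2 f→0 g→1
⟦path⟧: [0 1 1]

Answer: [0 1 1]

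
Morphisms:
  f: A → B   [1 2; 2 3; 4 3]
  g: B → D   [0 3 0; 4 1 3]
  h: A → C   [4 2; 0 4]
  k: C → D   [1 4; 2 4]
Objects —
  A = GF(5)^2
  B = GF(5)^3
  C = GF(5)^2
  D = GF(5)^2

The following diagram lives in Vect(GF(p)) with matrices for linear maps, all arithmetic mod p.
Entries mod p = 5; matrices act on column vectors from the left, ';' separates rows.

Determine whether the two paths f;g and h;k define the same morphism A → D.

1) trace f;g:
  e0=[1,0] f→[1,2,4] g→[1,3]
  e1=[0,1] f→[2,3,3] g→[4,0]
  result₁ = [1 4; 3 0]
2) trace h;k:
  e0=[1,0] h→[4,0] k→[4,3]
  e1=[0,1] h→[2,4] k→[3,0]
  result₂ = [4 3; 3 0]
Equal? NO — does not commute

Answer: DOES NOT COMMUTE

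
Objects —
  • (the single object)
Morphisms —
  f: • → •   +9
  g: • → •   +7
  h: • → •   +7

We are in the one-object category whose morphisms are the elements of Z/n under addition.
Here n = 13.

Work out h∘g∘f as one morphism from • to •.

Answer: +10

Derivation:
  0 +9≡9 +7≡3 +7≡10  (mod 13)
result: +10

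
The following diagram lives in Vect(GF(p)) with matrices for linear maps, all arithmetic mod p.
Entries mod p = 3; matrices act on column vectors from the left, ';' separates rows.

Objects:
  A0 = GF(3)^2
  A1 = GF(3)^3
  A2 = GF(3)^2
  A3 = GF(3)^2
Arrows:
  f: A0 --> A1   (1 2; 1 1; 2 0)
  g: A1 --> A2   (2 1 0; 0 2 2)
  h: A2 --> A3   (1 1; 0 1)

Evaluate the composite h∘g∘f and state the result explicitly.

Answer: (0 1; 0 2)

Work:
  e0=⟨1,0⟩ f-->⟨1,1,2⟩ g-->⟨0,0⟩ h-->⟨0,0⟩
  e1=⟨0,1⟩ f-->⟨2,1,0⟩ g-->⟨2,2⟩ h-->⟨1,2⟩
composite: (0 1; 0 2)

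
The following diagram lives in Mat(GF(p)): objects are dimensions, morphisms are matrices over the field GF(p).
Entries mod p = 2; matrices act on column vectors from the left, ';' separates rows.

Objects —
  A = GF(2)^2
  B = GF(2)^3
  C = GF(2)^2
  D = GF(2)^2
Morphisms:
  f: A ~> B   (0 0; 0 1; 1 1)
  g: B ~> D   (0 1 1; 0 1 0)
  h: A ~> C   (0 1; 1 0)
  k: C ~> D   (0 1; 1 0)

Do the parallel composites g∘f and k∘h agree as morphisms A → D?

1) trace f;g:
  e0=(1,0) f~>(0,0,1) g~>(1,0)
  e1=(0,1) f~>(0,1,1) g~>(0,1)
  result₁ = (1 0; 0 1)
2) trace h;k:
  e0=(1,0) h~>(0,1) k~>(1,0)
  e1=(0,1) h~>(1,0) k~>(0,1)
  result₂ = (1 0; 0 1)
Equal? same morphism ✓

Answer: COMMUTES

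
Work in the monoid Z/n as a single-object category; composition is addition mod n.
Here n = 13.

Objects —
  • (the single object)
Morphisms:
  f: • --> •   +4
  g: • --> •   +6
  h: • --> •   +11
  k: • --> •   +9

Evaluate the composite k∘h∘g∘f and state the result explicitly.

Answer: +4

Work:
  0 +4≡4 +6≡10 +11≡8 +9≡4  (mod 13)
⟦path⟧: +4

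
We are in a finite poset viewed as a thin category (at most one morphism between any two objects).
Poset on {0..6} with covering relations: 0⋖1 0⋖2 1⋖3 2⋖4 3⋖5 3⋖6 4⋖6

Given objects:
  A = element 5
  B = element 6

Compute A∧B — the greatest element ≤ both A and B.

Common predecessors of 5,6: {0,1,3}
  0 ≤ 3
  1 ≤ 3
  3 ≤ 3
glb = 3

Answer: A∧B = 3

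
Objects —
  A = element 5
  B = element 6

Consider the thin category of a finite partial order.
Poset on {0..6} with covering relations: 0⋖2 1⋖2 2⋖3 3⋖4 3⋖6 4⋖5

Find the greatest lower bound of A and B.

Answer: A∧B = 3

Trace:
{x : x<=A ∧ x<=B} = {0,1,2,3}  (A=5, B=6)
  0 <= 3
  1 <= 3
  2 <= 3
  3 <= 3
glb = 3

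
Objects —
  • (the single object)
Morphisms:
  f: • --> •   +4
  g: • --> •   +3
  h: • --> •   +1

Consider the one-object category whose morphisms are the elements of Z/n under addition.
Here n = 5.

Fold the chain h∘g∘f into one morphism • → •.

  0 +4≡4 +3≡2 +1≡3  (mod 5)
result: +3

Answer: +3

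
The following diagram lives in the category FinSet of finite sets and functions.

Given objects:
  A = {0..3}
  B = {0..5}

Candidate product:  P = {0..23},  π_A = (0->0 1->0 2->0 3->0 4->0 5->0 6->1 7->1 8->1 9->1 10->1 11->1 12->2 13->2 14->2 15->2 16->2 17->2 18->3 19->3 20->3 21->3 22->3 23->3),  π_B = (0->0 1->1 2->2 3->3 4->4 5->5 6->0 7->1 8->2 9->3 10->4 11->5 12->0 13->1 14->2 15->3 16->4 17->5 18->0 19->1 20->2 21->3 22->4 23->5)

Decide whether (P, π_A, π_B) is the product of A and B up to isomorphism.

|A|·|B| = 4·6 = 24;  |P| = 24
Check the pairing map k ↦ (π_A(k), π_B(k)):
  0 -> (0,0)
  1 -> (0,1)
  2 -> (0,2)
  3 -> (0,3)
  4 -> (0,4)
  5 -> (0,5)
  6 -> (1,0)
  7 -> (1,1)
  8 -> (1,2)
  9 -> (1,3)
  10 -> (1,4)
  11 -> (1,5)
  12 -> (2,0)
  13 -> (2,1)
  14 -> (2,2)
  15 -> (2,3)
  16 -> (2,4)
  17 -> (2,5)
  18 -> (3,0)
  19 -> (3,1)
  20 -> (3,2)
  21 -> (3,3)
  22 -> (3,4)
  23 -> (3,5)
distinct pairs in image: 24 / 24 needed
  → bijection onto A×B; projections well-typed.

Answer: VALID PRODUCT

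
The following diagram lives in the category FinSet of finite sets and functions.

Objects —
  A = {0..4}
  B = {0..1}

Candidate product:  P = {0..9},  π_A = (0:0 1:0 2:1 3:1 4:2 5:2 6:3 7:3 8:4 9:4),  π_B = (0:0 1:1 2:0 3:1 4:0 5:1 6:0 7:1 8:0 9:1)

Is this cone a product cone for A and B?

|A|·|B| = 5·2 = 10;  |P| = 10
Check the pairing map k ↦ (π_A(k), π_B(k)):
  0 : (0,0)
  1 : (0,1)
  2 : (1,0)
  3 : (1,1)
  4 : (2,0)
  5 : (2,1)
  6 : (3,0)
  7 : (3,1)
  8 : (4,0)
  9 : (4,1)
distinct pairs in image: 10 / 10 needed
  → bijection onto A×B; projections well-typed.

Answer: VALID PRODUCT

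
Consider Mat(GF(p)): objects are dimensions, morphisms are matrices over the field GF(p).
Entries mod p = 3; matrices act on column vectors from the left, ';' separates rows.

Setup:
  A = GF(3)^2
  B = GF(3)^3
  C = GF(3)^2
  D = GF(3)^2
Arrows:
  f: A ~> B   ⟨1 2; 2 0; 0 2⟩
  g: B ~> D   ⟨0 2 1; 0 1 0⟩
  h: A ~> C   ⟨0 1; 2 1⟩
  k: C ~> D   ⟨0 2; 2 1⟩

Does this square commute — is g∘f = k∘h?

1) trace f;g:
  e0=[1,0] f~>[1,2,0] g~>[1,2]
  e1=[0,1] f~>[2,0,2] g~>[2,0]
  composite₁ = ⟨1 2; 2 0⟩
2) trace h;k:
  e0=[1,0] h~>[0,2] k~>[1,2]
  e1=[0,1] h~>[1,1] k~>[2,0]
  composite₂ = ⟨1 2; 2 0⟩
Equal? same morphism ✓

Answer: COMMUTES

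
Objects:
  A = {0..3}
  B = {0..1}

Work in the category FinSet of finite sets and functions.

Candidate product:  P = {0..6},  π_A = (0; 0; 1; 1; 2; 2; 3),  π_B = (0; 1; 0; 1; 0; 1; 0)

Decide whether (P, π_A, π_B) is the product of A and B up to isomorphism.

Answer: NOT A VALID PRODUCT — |P|=7 ≠ |A|·|B|=8

Derivation:
|A|·|B| = 4·2 = 8;  |P| = 7
  → cardinalities differ; no bijection possible.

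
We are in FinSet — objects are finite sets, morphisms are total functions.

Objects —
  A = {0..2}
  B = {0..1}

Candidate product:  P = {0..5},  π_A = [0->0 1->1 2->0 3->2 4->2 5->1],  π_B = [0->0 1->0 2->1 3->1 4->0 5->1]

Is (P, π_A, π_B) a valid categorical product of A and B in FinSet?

|A|·|B| = 3·2 = 6;  |P| = 6
Check the pairing map k ↦ (π_A(k), π_B(k)):
  0 -> (0,0)
  1 -> (1,0)
  2 -> (0,1)
  3 -> (2,1)
  4 -> (2,0)
  5 -> (1,1)
distinct pairs in image: 6 / 6 needed
  → bijection onto A×B; projections well-typed.

Answer: VALID PRODUCT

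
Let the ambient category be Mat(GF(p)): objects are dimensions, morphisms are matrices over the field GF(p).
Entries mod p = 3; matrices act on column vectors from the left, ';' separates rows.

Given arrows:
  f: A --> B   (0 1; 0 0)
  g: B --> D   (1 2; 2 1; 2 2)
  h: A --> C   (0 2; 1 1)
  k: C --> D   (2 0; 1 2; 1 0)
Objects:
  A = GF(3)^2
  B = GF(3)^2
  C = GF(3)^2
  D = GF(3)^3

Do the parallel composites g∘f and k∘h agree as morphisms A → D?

Answer: DOES NOT COMMUTE

Work:
1) trace f;g:
  e0=[1,0] f-->[0,0] g-->[0,0,0]
  e1=[0,1] f-->[1,0] g-->[1,2,2]
  result₁ = (0 1; 0 2; 0 2)
2) trace h;k:
  e0=[1,0] h-->[0,1] k-->[0,2,0]
  e1=[0,1] h-->[2,1] k-->[1,1,2]
  result₂ = (0 1; 2 1; 0 2)
Equal? NO — does not commute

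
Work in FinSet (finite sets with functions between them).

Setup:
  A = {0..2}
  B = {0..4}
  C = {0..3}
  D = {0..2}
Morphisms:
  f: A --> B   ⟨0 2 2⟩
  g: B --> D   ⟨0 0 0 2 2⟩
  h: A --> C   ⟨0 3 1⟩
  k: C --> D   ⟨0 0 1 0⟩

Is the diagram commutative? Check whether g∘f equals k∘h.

Answer: COMMUTES

Derivation:
Path 1 = f;g:
  0 f-->0 g-->0
  1 f-->2 g-->0
  2 f-->2 g-->0
  result₁ = ⟨0 0 0⟩
Path 2 = h;k:
  0 h-->0 k-->0
  1 h-->3 k-->0
  2 h-->1 k-->0
  result₂ = ⟨0 0 0⟩
Equal? equal; square commutes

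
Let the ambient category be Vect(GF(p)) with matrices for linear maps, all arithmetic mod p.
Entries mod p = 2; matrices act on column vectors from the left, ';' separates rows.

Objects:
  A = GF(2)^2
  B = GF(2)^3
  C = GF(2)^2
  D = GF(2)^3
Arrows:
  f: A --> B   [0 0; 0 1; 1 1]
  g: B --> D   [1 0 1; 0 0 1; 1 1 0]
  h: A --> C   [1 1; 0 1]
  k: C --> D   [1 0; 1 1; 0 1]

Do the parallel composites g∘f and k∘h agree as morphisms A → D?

Answer: DOES NOT COMMUTE

Trace:
1) trace f;g:
  e0=[1,0] f-->[0,0,1] g-->[1,1,0]
  e1=[0,1] f-->[0,1,1] g-->[1,1,1]
  result₁ = [1 1; 1 1; 0 1]
2) trace h;k:
  e0=[1,0] h-->[1,0] k-->[1,1,0]
  e1=[0,1] h-->[1,1] k-->[1,0,1]
  result₂ = [1 1; 1 0; 0 1]
Equal? distinct morphisms ✗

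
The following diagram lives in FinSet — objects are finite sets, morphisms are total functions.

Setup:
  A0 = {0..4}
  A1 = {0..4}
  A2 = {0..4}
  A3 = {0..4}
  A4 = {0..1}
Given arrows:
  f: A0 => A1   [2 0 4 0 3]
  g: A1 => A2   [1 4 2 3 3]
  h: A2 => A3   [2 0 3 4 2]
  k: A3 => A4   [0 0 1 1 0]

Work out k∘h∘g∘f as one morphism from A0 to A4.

  0 f=>2 g=>2 h=>3 k=>1
  1 f=>0 g=>1 h=>0 k=>0
  2 f=>4 g=>3 h=>4 k=>0
  3 f=>0 g=>1 h=>0 k=>0
  4 f=>3 g=>3 h=>4 k=>0
composite: [1 0 0 0 0]

Answer: [1 0 0 0 0]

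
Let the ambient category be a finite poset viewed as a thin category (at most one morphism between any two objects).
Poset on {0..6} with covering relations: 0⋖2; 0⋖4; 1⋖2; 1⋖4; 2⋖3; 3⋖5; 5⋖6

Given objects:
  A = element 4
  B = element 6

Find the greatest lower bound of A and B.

Answer: NO MEET EXISTS

Derivation:
{x : x⊑A ∧ x⊑B} = {0,1}  (A=4, B=6)
  maximal lower bounds 0 and 1 are incomparable: neither 0⊑1 nor 1⊑0
→ no greatest lower bound exists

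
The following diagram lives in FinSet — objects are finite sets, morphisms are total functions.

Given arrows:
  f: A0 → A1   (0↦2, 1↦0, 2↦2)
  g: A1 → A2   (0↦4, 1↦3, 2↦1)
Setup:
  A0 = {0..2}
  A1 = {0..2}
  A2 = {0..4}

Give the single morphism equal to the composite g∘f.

Answer: (0↦1, 1↦4, 2↦1)

Work:
  0 f→2 g→1
  1 f→0 g→4
  2 f→2 g→1
⟦path⟧: (0↦1, 1↦4, 2↦1)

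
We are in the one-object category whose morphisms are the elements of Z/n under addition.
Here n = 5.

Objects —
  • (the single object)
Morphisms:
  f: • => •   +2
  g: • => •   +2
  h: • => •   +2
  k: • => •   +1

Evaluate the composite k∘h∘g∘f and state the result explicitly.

  0 +2≡2 +2≡4 +2≡1 +1≡2  (mod 5)
⟦path⟧: +2

Answer: +2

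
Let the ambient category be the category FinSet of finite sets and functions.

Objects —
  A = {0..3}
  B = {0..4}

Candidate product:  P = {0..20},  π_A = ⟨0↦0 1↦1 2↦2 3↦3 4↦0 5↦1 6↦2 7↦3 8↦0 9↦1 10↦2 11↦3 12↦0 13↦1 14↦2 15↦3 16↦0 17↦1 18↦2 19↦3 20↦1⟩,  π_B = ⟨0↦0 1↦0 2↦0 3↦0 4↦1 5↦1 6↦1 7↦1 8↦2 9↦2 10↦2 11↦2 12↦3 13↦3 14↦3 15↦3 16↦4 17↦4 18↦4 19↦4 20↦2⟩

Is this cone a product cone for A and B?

|A|·|B| = 4·5 = 20;  |P| = 21
  → cardinalities differ; no bijection possible.

Answer: NOT A VALID PRODUCT — |P|=21 ≠ |A|·|B|=20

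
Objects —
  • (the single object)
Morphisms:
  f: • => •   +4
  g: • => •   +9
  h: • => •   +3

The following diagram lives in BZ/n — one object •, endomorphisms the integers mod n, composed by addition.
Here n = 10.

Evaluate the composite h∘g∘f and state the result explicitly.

Answer: +6

Work:
  0 +4≡4 +9≡3 +3≡6  (mod 10)
result: +6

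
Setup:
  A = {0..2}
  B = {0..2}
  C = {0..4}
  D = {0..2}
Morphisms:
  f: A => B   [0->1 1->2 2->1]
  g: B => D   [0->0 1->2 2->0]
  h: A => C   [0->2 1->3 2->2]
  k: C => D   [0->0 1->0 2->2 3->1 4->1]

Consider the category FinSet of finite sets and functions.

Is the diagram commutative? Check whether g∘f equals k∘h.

Answer: DOES NOT COMMUTE

Work:
Path 1 = f;g:
  0 f=>1 g=>2
  1 f=>2 g=>0
  2 f=>1 g=>2
  result₁ = [0->2 1->0 2->2]
Path 2 = h;k:
  0 h=>2 k=>2
  1 h=>3 k=>1
  2 h=>2 k=>2
  result₂ = [0->2 1->1 2->2]
Equal? distinct morphisms ✗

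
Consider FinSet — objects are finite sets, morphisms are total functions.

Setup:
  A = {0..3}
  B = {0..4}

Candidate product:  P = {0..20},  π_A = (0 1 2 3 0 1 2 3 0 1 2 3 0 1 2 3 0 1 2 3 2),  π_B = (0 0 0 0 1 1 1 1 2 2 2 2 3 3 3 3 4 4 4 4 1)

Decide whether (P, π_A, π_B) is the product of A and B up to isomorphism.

|A|·|B| = 4·5 = 20;  |P| = 21
  → cardinalities differ; no bijection possible.

Answer: NOT A VALID PRODUCT — |P|=21 ≠ |A|·|B|=20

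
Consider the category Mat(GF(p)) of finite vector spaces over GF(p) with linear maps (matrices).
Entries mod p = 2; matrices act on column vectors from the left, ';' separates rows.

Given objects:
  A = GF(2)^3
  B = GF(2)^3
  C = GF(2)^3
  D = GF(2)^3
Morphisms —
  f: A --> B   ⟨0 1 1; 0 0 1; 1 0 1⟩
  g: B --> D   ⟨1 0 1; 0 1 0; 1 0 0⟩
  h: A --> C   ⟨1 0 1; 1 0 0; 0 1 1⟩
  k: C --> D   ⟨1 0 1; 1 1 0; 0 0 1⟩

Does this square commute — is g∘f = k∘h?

Answer: COMMUTES

Work:
Path 1 = f;g:
  e0=[1,0,0] f-->[0,0,1] g-->[1,0,0]
  e1=[0,1,0] f-->[1,0,0] g-->[1,0,1]
  e2=[0,0,1] f-->[1,1,1] g-->[0,1,1]
  result₁ = ⟨1 1 0; 0 0 1; 0 1 1⟩
Path 2 = h;k:
  e0=[1,0,0] h-->[1,1,0] k-->[1,0,0]
  e1=[0,1,0] h-->[0,0,1] k-->[1,0,1]
  e2=[0,0,1] h-->[1,0,1] k-->[0,1,1]
  result₂ = ⟨1 1 0; 0 0 1; 0 1 1⟩
Equal? same morphism ✓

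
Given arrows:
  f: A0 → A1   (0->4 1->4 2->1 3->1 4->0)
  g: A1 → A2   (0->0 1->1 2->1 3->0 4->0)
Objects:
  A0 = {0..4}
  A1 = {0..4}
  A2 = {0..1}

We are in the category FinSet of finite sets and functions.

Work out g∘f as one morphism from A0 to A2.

Answer: (0->0 1->0 2->1 3->1 4->0)

Work:
  0 f→4 g→0
  1 f→4 g→0
  2 f→1 g→1
  3 f→1 g→1
  4 f→0 g→0
result: (0->0 1->0 2->1 3->1 4->0)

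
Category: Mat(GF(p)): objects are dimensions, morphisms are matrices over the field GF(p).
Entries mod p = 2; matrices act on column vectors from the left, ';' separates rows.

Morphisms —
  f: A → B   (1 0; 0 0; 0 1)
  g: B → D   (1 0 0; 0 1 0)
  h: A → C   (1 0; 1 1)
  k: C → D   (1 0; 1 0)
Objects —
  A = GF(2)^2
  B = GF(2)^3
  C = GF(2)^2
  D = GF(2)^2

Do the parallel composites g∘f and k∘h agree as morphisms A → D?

Answer: DOES NOT COMMUTE

Work:
Along f;g (path 1):
  e0=[1,0] f→[1,0,0] g→[1,0]
  e1=[0,1] f→[0,0,1] g→[0,0]
  composite₁ = (1 0; 0 0)
Along h;k (path 2):
  e0=[1,0] h→[1,1] k→[1,1]
  e1=[0,1] h→[0,1] k→[0,0]
  composite₂ = (1 0; 1 0)
Equal? differ; not commutative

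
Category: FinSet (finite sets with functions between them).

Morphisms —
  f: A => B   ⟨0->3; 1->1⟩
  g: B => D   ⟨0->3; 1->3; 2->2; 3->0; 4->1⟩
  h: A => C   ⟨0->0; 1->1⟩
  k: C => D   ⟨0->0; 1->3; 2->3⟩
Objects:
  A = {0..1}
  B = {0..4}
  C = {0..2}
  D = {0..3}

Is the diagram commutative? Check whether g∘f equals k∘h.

Answer: COMMUTES

Derivation:
1) trace f;g:
  0 f=>3 g=>0
  1 f=>1 g=>3
  composite₁ = ⟨0->0; 1->3⟩
2) trace h;k:
  0 h=>0 k=>0
  1 h=>1 k=>3
  composite₂ = ⟨0->0; 1->3⟩
Equal? equal; square commutes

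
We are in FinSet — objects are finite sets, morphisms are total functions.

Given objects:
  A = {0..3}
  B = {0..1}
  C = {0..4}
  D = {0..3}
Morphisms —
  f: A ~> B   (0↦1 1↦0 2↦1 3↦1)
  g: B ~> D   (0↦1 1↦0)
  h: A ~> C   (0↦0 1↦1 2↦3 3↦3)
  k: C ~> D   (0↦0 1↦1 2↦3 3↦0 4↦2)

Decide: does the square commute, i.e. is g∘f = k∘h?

Answer: COMMUTES

Work:
Along f;g (path 1):
  0 f~>1 g~>0
  1 f~>0 g~>1
  2 f~>1 g~>0
  3 f~>1 g~>0
  ⟦path⟧₁ = (0↦0 1↦1 2↦0 3↦0)
Along h;k (path 2):
  0 h~>0 k~>0
  1 h~>1 k~>1
  2 h~>3 k~>0
  3 h~>3 k~>0
  ⟦path⟧₂ = (0↦0 1↦1 2↦0 3↦0)
Equal? YES — commutes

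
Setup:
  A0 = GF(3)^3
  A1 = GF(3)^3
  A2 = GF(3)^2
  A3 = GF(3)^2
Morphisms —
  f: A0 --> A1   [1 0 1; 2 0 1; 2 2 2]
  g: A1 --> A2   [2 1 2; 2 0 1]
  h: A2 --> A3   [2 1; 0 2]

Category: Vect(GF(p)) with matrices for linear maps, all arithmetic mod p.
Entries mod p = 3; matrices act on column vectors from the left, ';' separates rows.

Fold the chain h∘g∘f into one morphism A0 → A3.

  e0=⟨1,0,0⟩ f-->⟨1,2,2⟩ g-->⟨2,1⟩ h-->⟨2,2⟩
  e1=⟨0,1,0⟩ f-->⟨0,0,2⟩ g-->⟨1,2⟩ h-->⟨1,1⟩
  e2=⟨0,0,1⟩ f-->⟨1,1,2⟩ g-->⟨1,1⟩ h-->⟨0,2⟩
composite: [2 1 0; 2 1 2]

Answer: [2 1 0; 2 1 2]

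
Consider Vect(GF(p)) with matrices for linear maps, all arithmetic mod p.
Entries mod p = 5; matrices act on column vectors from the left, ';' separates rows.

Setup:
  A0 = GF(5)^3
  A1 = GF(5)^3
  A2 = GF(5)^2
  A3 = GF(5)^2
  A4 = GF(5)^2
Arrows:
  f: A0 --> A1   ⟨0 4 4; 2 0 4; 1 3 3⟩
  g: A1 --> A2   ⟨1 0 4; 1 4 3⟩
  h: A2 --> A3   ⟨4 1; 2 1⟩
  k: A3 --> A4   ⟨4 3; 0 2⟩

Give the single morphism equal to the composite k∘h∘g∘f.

  e0=⟨1,0,0⟩ f-->⟨0,2,1⟩ g-->⟨4,1⟩ h-->⟨2,4⟩ k-->⟨0,3⟩
  e1=⟨0,1,0⟩ f-->⟨4,0,3⟩ g-->⟨1,3⟩ h-->⟨2,0⟩ k-->⟨3,0⟩
  e2=⟨0,0,1⟩ f-->⟨4,4,3⟩ g-->⟨1,4⟩ h-->⟨3,1⟩ k-->⟨0,2⟩
⟦path⟧: ⟨0 3 0; 3 0 2⟩

Answer: ⟨0 3 0; 3 0 2⟩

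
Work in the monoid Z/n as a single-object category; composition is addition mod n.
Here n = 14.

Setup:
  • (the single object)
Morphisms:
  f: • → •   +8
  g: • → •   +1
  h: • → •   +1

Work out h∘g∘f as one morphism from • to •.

Answer: +10

Work:
  0 +8≡8 +1≡9 +1≡10  (mod 14)
⟦path⟧: +10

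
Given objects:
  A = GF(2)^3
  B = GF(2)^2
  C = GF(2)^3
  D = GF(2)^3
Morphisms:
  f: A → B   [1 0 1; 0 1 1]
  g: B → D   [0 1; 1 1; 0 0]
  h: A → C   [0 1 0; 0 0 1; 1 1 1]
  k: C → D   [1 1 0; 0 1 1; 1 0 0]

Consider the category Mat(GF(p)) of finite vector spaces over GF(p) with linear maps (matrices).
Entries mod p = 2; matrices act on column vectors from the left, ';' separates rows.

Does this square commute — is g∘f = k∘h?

Path 1 = f;g:
  e0=(1,0,0) f→(1,0) g→(0,1,0)
  e1=(0,1,0) f→(0,1) g→(1,1,0)
  e2=(0,0,1) f→(1,1) g→(1,0,0)
  result₁ = [0 1 1; 1 1 0; 0 0 0]
Path 2 = h;k:
  e0=(1,0,0) h→(0,0,1) k→(0,1,0)
  e1=(0,1,0) h→(1,0,1) k→(1,1,1)
  e2=(0,0,1) h→(0,1,1) k→(1,0,0)
  result₂ = [0 1 1; 1 1 0; 0 1 0]
Equal? NO — does not commute

Answer: DOES NOT COMMUTE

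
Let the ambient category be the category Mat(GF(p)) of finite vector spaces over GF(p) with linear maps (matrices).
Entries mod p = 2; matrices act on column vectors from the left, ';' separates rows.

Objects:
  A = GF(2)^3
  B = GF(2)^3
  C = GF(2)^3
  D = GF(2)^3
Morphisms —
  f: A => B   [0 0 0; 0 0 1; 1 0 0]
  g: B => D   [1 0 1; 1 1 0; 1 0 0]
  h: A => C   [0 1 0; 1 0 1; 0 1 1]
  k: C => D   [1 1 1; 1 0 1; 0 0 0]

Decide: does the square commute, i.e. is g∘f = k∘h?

Answer: COMMUTES

Work:
Path 1 = f;g:
  e0=[1,0,0] f=>[0,0,1] g=>[1,0,0]
  e1=[0,1,0] f=>[0,0,0] g=>[0,0,0]
  e2=[0,0,1] f=>[0,1,0] g=>[0,1,0]
  ⟦path⟧₁ = [1 0 0; 0 0 1; 0 0 0]
Path 2 = h;k:
  e0=[1,0,0] h=>[0,1,0] k=>[1,0,0]
  e1=[0,1,0] h=>[1,0,1] k=>[0,0,0]
  e2=[0,0,1] h=>[0,1,1] k=>[0,1,0]
  ⟦path⟧₂ = [1 0 0; 0 0 1; 0 0 0]
Equal? equal; square commutes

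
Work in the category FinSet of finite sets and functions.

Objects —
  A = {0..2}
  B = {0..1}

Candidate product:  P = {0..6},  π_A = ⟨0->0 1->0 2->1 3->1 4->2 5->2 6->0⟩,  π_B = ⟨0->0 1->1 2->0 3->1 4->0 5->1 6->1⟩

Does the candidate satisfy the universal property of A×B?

|A|·|B| = 3·2 = 6;  |P| = 7
  → cardinalities differ; no bijection possible.

Answer: NOT A VALID PRODUCT — |P|=7 ≠ |A|·|B|=6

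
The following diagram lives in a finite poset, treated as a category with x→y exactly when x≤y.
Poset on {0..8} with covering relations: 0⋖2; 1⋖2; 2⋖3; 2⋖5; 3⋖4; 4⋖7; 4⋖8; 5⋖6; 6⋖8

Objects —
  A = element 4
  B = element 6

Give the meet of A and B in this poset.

Answer: A∧B = 2

Work:
{x : x≤A ∧ x≤B} = {0,1,2}  (A=4, B=6)
  0 ≤ 2
  1 ≤ 2
  2 ≤ 2
glb = 2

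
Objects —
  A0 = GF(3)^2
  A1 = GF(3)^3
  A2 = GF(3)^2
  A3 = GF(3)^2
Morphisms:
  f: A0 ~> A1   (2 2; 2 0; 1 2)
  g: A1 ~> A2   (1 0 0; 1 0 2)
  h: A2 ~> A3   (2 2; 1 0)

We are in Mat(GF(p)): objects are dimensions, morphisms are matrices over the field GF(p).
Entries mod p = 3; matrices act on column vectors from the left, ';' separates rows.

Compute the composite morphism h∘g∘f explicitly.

  e0=⟨1,0⟩ f~>⟨2,2,1⟩ g~>⟨2,1⟩ h~>⟨0,2⟩
  e1=⟨0,1⟩ f~>⟨2,0,2⟩ g~>⟨2,0⟩ h~>⟨1,2⟩
⟦path⟧: (0 1; 2 2)

Answer: (0 1; 2 2)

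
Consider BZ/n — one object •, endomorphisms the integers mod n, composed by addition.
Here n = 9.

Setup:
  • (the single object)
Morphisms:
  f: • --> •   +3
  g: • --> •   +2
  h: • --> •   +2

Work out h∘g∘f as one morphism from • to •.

  0 +3≡3 +2≡5 +2≡7  (mod 9)
result: +7

Answer: +7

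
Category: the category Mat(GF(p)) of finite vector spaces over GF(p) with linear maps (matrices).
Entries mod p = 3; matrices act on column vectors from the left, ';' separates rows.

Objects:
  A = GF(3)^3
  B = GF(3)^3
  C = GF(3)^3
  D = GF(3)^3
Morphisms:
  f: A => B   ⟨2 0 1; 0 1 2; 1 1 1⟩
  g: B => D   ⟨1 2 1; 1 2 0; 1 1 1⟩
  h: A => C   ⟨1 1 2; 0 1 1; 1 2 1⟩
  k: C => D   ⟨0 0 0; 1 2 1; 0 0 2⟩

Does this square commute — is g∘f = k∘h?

Answer: DOES NOT COMMUTE

Trace:
1) trace f;g:
  e0=⟨1,0,0⟩ f=>⟨2,0,1⟩ g=>⟨0,2,0⟩
  e1=⟨0,1,0⟩ f=>⟨0,1,1⟩ g=>⟨0,2,2⟩
  e2=⟨0,0,1⟩ f=>⟨1,2,1⟩ g=>⟨0,2,1⟩
  ⟦path⟧₁ = ⟨0 0 0; 2 2 2; 0 2 1⟩
2) trace h;k:
  e0=⟨1,0,0⟩ h=>⟨1,0,1⟩ k=>⟨0,2,2⟩
  e1=⟨0,1,0⟩ h=>⟨1,1,2⟩ k=>⟨0,2,1⟩
  e2=⟨0,0,1⟩ h=>⟨2,1,1⟩ k=>⟨0,2,2⟩
  ⟦path⟧₂ = ⟨0 0 0; 2 2 2; 2 1 2⟩
Equal? differ; not commutative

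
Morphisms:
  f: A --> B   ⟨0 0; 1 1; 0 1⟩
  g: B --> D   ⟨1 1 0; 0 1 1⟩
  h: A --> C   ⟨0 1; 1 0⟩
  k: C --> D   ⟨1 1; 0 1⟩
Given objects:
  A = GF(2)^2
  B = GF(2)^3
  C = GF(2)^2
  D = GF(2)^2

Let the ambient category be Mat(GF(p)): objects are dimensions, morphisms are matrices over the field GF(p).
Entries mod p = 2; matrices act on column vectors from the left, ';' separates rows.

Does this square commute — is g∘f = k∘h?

Answer: COMMUTES

Derivation:
Along f;g (path 1):
  e0=⟨1,0⟩ f-->⟨0,1,0⟩ g-->⟨1,1⟩
  e1=⟨0,1⟩ f-->⟨0,1,1⟩ g-->⟨1,0⟩
  result₁ = ⟨1 1; 1 0⟩
Along h;k (path 2):
  e0=⟨1,0⟩ h-->⟨0,1⟩ k-->⟨1,1⟩
  e1=⟨0,1⟩ h-->⟨1,0⟩ k-->⟨1,0⟩
  result₂ = ⟨1 1; 1 0⟩
Equal? equal; square commutes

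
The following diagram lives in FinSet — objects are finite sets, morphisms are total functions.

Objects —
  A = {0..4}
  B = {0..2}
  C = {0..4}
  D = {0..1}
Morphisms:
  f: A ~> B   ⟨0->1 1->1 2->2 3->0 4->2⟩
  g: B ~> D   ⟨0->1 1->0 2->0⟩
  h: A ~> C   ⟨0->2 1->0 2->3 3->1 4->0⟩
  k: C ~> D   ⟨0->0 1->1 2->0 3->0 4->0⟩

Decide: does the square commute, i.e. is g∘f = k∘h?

Answer: COMMUTES

Trace:
1) trace f;g:
  0 f~>1 g~>0
  1 f~>1 g~>0
  2 f~>2 g~>0
  3 f~>0 g~>1
  4 f~>2 g~>0
  result₁ = ⟨0->0 1->0 2->0 3->1 4->0⟩
2) trace h;k:
  0 h~>2 k~>0
  1 h~>0 k~>0
  2 h~>3 k~>0
  3 h~>1 k~>1
  4 h~>0 k~>0
  result₂ = ⟨0->0 1->0 2->0 3->1 4->0⟩
Equal? YES — commutes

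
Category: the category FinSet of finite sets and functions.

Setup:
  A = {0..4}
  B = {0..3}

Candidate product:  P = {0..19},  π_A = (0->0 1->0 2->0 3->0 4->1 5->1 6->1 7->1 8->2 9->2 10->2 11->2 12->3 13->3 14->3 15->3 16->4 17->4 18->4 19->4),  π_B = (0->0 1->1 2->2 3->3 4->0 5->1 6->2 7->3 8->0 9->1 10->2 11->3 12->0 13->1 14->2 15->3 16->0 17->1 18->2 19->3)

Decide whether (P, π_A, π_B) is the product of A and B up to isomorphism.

|A|·|B| = 5·4 = 20;  |P| = 20
Check the pairing map k ↦ (π_A(k), π_B(k)):
  0 -> (0,0)
  1 -> (0,1)
  2 -> (0,2)
  3 -> (0,3)
  4 -> (1,0)
  5 -> (1,1)
  6 -> (1,2)
  7 -> (1,3)
  8 -> (2,0)
  9 -> (2,1)
  10 -> (2,2)
  11 -> (2,3)
  12 -> (3,0)
  13 -> (3,1)
  14 -> (3,2)
  15 -> (3,3)
  16 -> (4,0)
  17 -> (4,1)
  18 -> (4,2)
  19 -> (4,3)
distinct pairs in image: 20 / 20 needed
  → bijection onto A×B; projections well-typed.

Answer: VALID PRODUCT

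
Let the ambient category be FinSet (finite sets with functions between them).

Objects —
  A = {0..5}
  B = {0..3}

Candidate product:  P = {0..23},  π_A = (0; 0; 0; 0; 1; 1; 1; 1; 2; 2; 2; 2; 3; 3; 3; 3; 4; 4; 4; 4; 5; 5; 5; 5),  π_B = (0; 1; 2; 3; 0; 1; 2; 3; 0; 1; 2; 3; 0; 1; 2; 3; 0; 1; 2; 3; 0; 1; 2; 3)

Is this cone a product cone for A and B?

Answer: VALID PRODUCT

Derivation:
|A|·|B| = 6·4 = 24;  |P| = 24
Check the pairing map k ↦ (π_A(k), π_B(k)):
  0 ↦ (0,0)
  1 ↦ (0,1)
  2 ↦ (0,2)
  3 ↦ (0,3)
  4 ↦ (1,0)
  5 ↦ (1,1)
  6 ↦ (1,2)
  7 ↦ (1,3)
  8 ↦ (2,0)
  9 ↦ (2,1)
  10 ↦ (2,2)
  11 ↦ (2,3)
  12 ↦ (3,0)
  13 ↦ (3,1)
  14 ↦ (3,2)
  15 ↦ (3,3)
  16 ↦ (4,0)
  17 ↦ (4,1)
  18 ↦ (4,2)
  19 ↦ (4,3)
  20 ↦ (5,0)
  21 ↦ (5,1)
  22 ↦ (5,2)
  23 ↦ (5,3)
distinct pairs in image: 24 / 24 needed
  → bijection onto A×B; projections well-typed.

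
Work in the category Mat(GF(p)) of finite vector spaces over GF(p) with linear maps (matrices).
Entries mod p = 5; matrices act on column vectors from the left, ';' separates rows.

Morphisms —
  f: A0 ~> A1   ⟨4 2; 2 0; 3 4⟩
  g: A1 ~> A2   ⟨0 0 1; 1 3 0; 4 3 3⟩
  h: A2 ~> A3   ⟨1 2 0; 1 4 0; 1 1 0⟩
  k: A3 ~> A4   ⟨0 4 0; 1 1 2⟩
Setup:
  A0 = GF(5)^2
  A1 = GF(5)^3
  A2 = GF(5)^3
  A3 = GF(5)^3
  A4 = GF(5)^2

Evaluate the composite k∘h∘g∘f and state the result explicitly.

  e0=(1,0) f~>(4,2,3) g~>(3,0,1) h~>(3,3,3) k~>(2,2)
  e1=(0,1) f~>(2,0,4) g~>(4,2,0) h~>(3,2,1) k~>(3,2)
result: ⟨2 3; 2 2⟩

Answer: ⟨2 3; 2 2⟩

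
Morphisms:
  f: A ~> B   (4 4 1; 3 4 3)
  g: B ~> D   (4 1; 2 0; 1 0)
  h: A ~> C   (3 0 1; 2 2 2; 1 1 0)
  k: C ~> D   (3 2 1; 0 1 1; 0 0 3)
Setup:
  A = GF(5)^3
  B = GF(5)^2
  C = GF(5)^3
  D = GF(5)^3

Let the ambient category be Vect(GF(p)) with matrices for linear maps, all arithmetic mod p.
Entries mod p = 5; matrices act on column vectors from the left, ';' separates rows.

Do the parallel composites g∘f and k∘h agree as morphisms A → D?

Answer: DOES NOT COMMUTE

Derivation:
Along f;g (path 1):
  e0=[1,0,0] f~>[4,3] g~>[4,3,4]
  e1=[0,1,0] f~>[4,4] g~>[0,3,4]
  e2=[0,0,1] f~>[1,3] g~>[2,2,1]
  result₁ = (4 0 2; 3 3 2; 4 4 1)
Along h;k (path 2):
  e0=[1,0,0] h~>[3,2,1] k~>[4,3,3]
  e1=[0,1,0] h~>[0,2,1] k~>[0,3,3]
  e2=[0,0,1] h~>[1,2,0] k~>[2,2,0]
  result₂ = (4 0 2; 3 3 2; 3 3 0)
Equal? NO — does not commute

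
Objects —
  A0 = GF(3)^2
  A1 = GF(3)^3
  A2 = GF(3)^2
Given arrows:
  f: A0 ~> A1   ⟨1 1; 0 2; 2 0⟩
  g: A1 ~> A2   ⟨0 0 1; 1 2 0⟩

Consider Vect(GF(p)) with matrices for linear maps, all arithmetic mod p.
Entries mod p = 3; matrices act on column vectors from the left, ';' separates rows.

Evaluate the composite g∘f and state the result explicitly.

Answer: ⟨2 0; 1 2⟩

Derivation:
  e0=⟨1,0⟩ f~>⟨1,0,2⟩ g~>⟨2,1⟩
  e1=⟨0,1⟩ f~>⟨1,2,0⟩ g~>⟨0,2⟩
composite: ⟨2 0; 1 2⟩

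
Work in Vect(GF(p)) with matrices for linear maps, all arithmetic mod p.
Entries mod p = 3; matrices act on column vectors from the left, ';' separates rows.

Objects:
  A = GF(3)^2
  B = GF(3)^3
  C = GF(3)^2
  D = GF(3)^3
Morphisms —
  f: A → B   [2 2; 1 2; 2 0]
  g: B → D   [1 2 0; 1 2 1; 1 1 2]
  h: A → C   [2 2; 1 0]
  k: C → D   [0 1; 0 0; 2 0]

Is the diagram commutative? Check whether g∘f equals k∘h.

1) trace f;g:
  e0=(1,0) f→(2,1,2) g→(1,0,1)
  e1=(0,1) f→(2,2,0) g→(0,0,1)
  ⟦path⟧₁ = [1 0; 0 0; 1 1]
2) trace h;k:
  e0=(1,0) h→(2,1) k→(1,0,1)
  e1=(0,1) h→(2,0) k→(0,0,1)
  ⟦path⟧₂ = [1 0; 0 0; 1 1]
Equal? same morphism ✓

Answer: COMMUTES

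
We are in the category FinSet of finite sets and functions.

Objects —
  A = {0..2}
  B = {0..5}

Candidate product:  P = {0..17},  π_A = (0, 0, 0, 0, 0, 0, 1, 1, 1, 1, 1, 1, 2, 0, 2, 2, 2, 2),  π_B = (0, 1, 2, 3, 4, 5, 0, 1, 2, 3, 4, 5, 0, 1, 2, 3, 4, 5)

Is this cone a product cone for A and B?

Answer: NOT A VALID PRODUCT — duplicate pair at indices 1,13

Work:
|A|·|B| = 3·6 = 18;  |P| = 18
Check the pairing map k ↦ (π_A(k), π_B(k)):
  0 ↦ (0,0)
  1 ↦ (0,1)
  2 ↦ (0,2)
  3 ↦ (0,3)
  4 ↦ (0,4)
  5 ↦ (0,5)
  6 ↦ (1,0)
  7 ↦ (1,1)
  8 ↦ (1,2)
  9 ↦ (1,3)
  10 ↦ (1,4)
  11 ↦ (1,5)
  12 ↦ (2,0)
  13 ↦ (0,1)  ✗ repeats pair of k=1
  14 ↦ (2,2)
  15 ↦ (2,3)
  16 ↦ (2,4)
  17 ↦ (2,5)
distinct pairs in image: 17 / 18 needed
  → (0,1) hit at k=1 and k=13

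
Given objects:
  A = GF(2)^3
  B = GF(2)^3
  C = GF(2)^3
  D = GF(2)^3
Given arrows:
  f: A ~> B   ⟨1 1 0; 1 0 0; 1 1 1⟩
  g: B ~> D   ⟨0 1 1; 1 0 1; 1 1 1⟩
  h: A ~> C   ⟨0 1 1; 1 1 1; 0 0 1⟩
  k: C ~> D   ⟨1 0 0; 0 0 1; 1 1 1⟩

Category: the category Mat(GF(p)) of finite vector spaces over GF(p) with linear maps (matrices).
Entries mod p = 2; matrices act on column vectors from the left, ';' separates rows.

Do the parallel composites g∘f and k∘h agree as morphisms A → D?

1) trace f;g:
  e0=⟨1,0,0⟩ f~>⟨1,1,1⟩ g~>⟨0,0,1⟩
  e1=⟨0,1,0⟩ f~>⟨1,0,1⟩ g~>⟨1,0,0⟩
  e2=⟨0,0,1⟩ f~>⟨0,0,1⟩ g~>⟨1,1,1⟩
  composite₁ = ⟨0 1 1; 0 0 1; 1 0 1⟩
2) trace h;k:
  e0=⟨1,0,0⟩ h~>⟨0,1,0⟩ k~>⟨0,0,1⟩
  e1=⟨0,1,0⟩ h~>⟨1,1,0⟩ k~>⟨1,0,0⟩
  e2=⟨0,0,1⟩ h~>⟨1,1,1⟩ k~>⟨1,1,1⟩
  composite₂ = ⟨0 1 1; 0 0 1; 1 0 1⟩
Equal? YES — commutes

Answer: COMMUTES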